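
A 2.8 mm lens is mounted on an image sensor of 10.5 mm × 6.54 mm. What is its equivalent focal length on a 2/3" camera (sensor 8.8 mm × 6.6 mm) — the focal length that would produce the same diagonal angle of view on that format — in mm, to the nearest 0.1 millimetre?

2.5 mm

Sensor diagonal = √(10.5² + 6.54²) = √153.0216 ≈ 12.3702 mm.
Sensor diagonal = √(8.8² + 6.6²) = √121.0000 ≈ 11.0000 mm.
Equal angle of view means equal diagonal/f ratio, so f₂ = f₁ · (diagonal₂/diagonal₁) = 2.8 × 11.0000/12.3702.
f₂ = 2.8 × 0.88923 ≈ 2.490 mm.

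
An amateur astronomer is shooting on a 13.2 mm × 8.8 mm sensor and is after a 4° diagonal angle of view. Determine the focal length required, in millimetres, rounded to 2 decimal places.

227.15 mm

Sensor diagonal = √(13.2² + 8.8²) = √251.6800 ≈ 15.8644 mm.
From α = 2·arctan(d/2f) we get f = d / (2·tan(α/2)).
With d = 15.8644 mm and α/2 = 2°, tan(α/2) ≈ 0.03492, so f ≈ 15.8644 / 0.06984 ≈ 227.1489 mm.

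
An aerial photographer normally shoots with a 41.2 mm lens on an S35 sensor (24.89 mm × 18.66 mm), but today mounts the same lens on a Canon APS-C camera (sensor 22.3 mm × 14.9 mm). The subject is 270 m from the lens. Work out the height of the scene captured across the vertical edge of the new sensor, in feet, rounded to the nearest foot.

320 ft

The focal length stays 41.2 mm; the relevant sensor dimension is now h = 14.9 mm. Object distance dₒ = 270 m = 270000 mm.
Thin-lens field height W = h·(dₒ − f)/f = 14.9 × (270000 − 41.2)/41.2 ≈ 97630.731 mm = 97630.731/304.8 ft = 320.311 ft.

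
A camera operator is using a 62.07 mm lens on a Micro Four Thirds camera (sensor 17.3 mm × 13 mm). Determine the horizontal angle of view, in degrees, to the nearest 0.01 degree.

Angle of view α = 2·arctan(w/2f) with w = 17.3 mm and f = 62.07 mm.
w/2f = 0.13936; arctan(0.13936) ≈ 7.9336°, so α ≈ 15.8671°.

15.87°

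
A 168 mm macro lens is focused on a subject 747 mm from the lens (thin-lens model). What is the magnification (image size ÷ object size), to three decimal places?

0.290×

Thin lens: 1/f = 1/dₒ + 1/dᵢ → 1/dᵢ = 1/168 − 1/747 = 0.0046137 mm⁻¹, so dᵢ ≈ 216.7461 mm.
Magnification m = dᵢ/dₒ = 216.7461/747 ≈ 0.29016.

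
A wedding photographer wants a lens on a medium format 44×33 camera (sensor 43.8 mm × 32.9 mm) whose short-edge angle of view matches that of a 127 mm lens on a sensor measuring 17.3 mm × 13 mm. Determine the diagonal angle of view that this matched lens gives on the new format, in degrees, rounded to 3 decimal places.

Equal short-edge AOV ⇒ f₂ = f₁ · 32.9/13 = 127 × 2.53077 ≈ 321.4077 mm.
Sensor diagonal = √(43.8² + 32.9²) = √3000.8500 ≈ 54.7800 mm.
Diagonal AOV on the new format = 2·arctan(54.7800 / (2 × 321.4077)) = 2·arctan(0.08522) ≈ 9.7418°.

9.742°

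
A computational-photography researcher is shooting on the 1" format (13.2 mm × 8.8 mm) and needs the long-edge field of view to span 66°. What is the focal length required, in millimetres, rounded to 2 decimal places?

10.16 mm

From α = 2·arctan(w/2f) we get f = w / (2·tan(α/2)).
With w = 13.2 mm and α/2 = 33°, tan(α/2) ≈ 0.64941, so f ≈ 13.2 / 1.29882 ≈ 10.1631 mm.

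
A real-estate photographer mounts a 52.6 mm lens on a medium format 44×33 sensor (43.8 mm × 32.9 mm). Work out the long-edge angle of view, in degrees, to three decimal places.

45.209°

Angle of view α = 2·arctan(w/2f) with w = 43.8 mm and f = 52.6 mm.
w/2f = 0.41635; arctan(0.41635) ≈ 22.6044°, so α ≈ 45.2088°.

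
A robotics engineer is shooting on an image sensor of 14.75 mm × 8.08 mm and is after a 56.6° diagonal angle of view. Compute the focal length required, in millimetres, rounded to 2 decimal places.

15.62 mm

Sensor diagonal = √(14.75² + 8.08²) = √282.8489 ≈ 16.8181 mm.
From α = 2·arctan(d/2f) we get f = d / (2·tan(α/2)).
With d = 16.8181 mm and α/2 = 28.3°, tan(α/2) ≈ 0.53844, so f ≈ 16.8181 / 1.07689 ≈ 15.6173 mm.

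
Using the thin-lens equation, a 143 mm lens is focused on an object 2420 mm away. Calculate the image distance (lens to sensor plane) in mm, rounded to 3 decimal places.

1/dᵢ = 1/f − 1/dₒ = 1/143 − 1/2420 = 0.0065798 mm⁻¹.
dᵢ = 1/0.0065798 ≈ 151.9807 mm.

151.981 mm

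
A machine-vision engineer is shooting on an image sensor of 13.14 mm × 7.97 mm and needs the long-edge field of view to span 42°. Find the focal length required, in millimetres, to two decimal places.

From α = 2·arctan(w/2f) we get f = w / (2·tan(α/2)).
With w = 13.14 mm and α/2 = 21°, tan(α/2) ≈ 0.38386, so f ≈ 13.14 / 0.76773 ≈ 17.1154 mm.

17.12 mm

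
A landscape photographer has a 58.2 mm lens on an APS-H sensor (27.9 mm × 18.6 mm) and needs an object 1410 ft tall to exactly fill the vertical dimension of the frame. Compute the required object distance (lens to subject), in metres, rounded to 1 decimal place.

1344.8 m

W: 1410 ft × 304.8 mm/ft = 429767.99 mm.
Magnification m = h/W = dᵢ/dₒ; combined with 1/f = 1/dₒ + 1/dᵢ this gives dₒ = f·(1 + W/h).
dₒ = 58.2 mm × (1 + 429768/18.6) = 58.2 × 23106.8057 ≈ 1344816.092 mm = 1344.82 m.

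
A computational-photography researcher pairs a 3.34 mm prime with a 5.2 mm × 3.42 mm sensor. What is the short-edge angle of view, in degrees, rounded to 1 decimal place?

Angle of view α = 2·arctan(h/2f) with h = 3.42 mm and f = 3.34 mm.
h/2f = 0.51198; arctan(0.51198) ≈ 27.1114°, so α ≈ 54.2227°.

54.2°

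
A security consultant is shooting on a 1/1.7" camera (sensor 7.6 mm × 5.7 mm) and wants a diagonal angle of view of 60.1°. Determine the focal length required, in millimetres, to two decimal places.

8.21 mm

Sensor diagonal = √(7.6² + 5.7²) = √90.2500 ≈ 9.5000 mm.
From α = 2·arctan(d/2f) we get f = d / (2·tan(α/2)).
With d = 9.5000 mm and α/2 = 30.05°, tan(α/2) ≈ 0.57851, so f ≈ 9.5000 / 1.15703 ≈ 8.2107 mm.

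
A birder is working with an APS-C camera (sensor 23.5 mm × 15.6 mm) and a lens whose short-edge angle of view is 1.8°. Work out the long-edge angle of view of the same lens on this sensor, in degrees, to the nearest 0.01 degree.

2.71°

From the short-edge AOV: f = 15.6 / (2·tan(0.9°)) = 15.6 / 0.03142 ≈ 496.5226 mm.
Long-edge AOV = 2·arctan(23.5 / (2 × 496.5226)) = 2·arctan(0.02366) ≈ 2.7113°.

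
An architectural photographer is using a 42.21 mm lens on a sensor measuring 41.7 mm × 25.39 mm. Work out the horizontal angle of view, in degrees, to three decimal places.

Angle of view α = 2·arctan(w/2f) with w = 41.7 mm and f = 42.21 mm.
w/2f = 0.49396; arctan(0.49396) ≈ 26.2875°, so α ≈ 52.5749°.

52.575°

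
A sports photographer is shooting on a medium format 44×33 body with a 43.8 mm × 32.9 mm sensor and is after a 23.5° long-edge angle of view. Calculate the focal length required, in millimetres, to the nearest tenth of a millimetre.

105.3 mm

From α = 2·arctan(w/2f) we get f = w / (2·tan(α/2)).
With w = 43.8 mm and α/2 = 11.75°, tan(α/2) ≈ 0.20800, so f ≈ 43.8 / 0.41600 ≈ 105.2883 mm.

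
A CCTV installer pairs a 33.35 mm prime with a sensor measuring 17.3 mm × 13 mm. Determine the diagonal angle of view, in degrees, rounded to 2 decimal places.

35.95°

Sensor diagonal = √(17.3² + 13²) = √468.2900 ≈ 21.6400 mm.
Angle of view α = 2·arctan(d/2f) with d = 21.6400 mm and f = 33.35 mm.
d/2f = 0.32444; arctan(0.32444) ≈ 17.9750°, so α ≈ 35.9501°.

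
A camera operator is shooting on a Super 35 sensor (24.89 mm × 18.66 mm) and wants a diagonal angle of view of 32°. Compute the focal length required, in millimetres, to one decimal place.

Sensor diagonal = √(24.89² + 18.66²) = √967.7077 ≈ 31.1080 mm.
From α = 2·arctan(d/2f) we get f = d / (2·tan(α/2)).
With d = 31.1080 mm and α/2 = 16°, tan(α/2) ≈ 0.28675, so f ≈ 31.1080 / 0.57349 ≈ 54.2432 mm.

54.2 mm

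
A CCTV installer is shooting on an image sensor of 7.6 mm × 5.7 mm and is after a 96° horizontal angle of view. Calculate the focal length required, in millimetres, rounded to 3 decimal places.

3.422 mm

From α = 2·arctan(w/2f) we get f = w / (2·tan(α/2)).
With w = 7.6 mm and α/2 = 48°, tan(α/2) ≈ 1.11061, so f ≈ 7.6 / 2.22123 ≈ 3.4215 mm.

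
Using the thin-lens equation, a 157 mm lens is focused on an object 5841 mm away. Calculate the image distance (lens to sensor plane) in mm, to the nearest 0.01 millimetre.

1/dᵢ = 1/f − 1/dₒ = 1/157 − 1/5841 = 0.0061982 mm⁻¹.
dᵢ = 1/0.0061982 ≈ 161.3366 mm.

161.34 mm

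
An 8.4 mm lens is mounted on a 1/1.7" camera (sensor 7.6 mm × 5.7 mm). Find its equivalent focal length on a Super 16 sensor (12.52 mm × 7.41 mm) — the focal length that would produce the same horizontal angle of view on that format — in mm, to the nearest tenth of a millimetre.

13.8 mm

Equal angle of view means equal width/f ratio, so f₂ = f₁ · (width₂/width₁) = 8.4 × 12.52/7.6.
f₂ = 8.4 × 1.64737 ≈ 13.838 mm.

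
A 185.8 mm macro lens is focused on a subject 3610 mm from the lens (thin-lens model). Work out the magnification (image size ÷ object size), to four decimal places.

Thin lens: 1/f = 1/dₒ + 1/dᵢ → 1/dᵢ = 1/185.8 − 1/3610 = 0.0051051 mm⁻¹, so dᵢ ≈ 195.8817 mm.
Magnification m = dᵢ/dₒ = 195.8817/3610 ≈ 0.05426.

0.0543×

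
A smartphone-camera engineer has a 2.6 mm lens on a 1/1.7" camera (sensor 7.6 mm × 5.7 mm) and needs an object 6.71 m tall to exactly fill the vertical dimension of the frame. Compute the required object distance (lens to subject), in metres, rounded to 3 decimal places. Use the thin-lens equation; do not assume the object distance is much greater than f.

W: 6.71 m = 6710 mm.
Magnification m = h/W = dᵢ/dₒ; combined with 1/f = 1/dₒ + 1/dᵢ this gives dₒ = f·(1 + W/h).
dₒ = 2.6 mm × (1 + 6710/5.7) = 2.6 × 1178.1930 ≈ 3063.302 mm = 3.0633 m.

3.063 m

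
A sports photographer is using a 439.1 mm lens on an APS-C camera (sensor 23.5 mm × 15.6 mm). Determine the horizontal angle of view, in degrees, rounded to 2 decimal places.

Angle of view α = 2·arctan(w/2f) with w = 23.5 mm and f = 439.1 mm.
w/2f = 0.02676; arctan(0.02676) ≈ 1.5328°, so α ≈ 3.0657°.

3.07°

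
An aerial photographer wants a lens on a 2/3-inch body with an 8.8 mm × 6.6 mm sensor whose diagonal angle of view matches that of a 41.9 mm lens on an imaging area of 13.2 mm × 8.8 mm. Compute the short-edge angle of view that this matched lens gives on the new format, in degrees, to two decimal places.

Sensor diagonal = √(13.2² + 8.8²) = √251.6800 ≈ 15.8644 mm.
Sensor diagonal = √(8.8² + 6.6²) = √121.0000 ≈ 11.0000 mm.
Equal diagonal AOV ⇒ f₂ = f₁ · 11.0000/15.8644 = 41.9 × 0.69338 ≈ 29.0524 mm.
Short-edge AOV on the new format = 2·arctan(6.6 / (2 × 29.0524)) = 2·arctan(0.11359) ≈ 12.9607°.

12.96°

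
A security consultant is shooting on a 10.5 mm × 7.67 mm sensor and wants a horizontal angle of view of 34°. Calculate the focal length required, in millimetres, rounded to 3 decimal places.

17.172 mm

From α = 2·arctan(w/2f) we get f = w / (2·tan(α/2)).
With w = 10.5 mm and α/2 = 17°, tan(α/2) ≈ 0.30573, so f ≈ 10.5 / 0.61146 ≈ 17.1720 mm.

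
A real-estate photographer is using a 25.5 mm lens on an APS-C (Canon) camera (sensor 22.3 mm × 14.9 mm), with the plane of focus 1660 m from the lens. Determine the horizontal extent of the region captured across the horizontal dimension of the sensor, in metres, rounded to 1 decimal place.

1451.7 m

dₒ: 1660 m = 1.66e+06 mm.
Similar triangles through the lens centre give W/dₒ = w/dᵢ; with 1/f = 1/dₒ + 1/dᵢ this gives W = w·(dₒ − f)/f.
W = 22.3 mm × (1.66e+06 − 25.5) / 25.5 = 22.3 × 65097.0392 ≈ 1451663.975 mm = 1451.66 m.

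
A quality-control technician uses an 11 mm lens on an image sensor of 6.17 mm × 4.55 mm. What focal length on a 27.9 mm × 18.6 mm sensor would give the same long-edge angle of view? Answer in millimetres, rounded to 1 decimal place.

49.7 mm

Equal angle of view means equal width/f ratio, so f₂ = f₁ · (width₂/width₁) = 11 × 27.9/6.17.
f₂ = 11 × 4.52188 ≈ 49.741 mm.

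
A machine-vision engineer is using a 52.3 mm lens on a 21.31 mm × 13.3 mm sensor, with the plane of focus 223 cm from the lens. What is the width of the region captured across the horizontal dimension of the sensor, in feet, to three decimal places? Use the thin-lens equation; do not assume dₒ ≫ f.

dₒ: 223 cm = 2230 mm.
Similar triangles through the lens centre give W/dₒ = w/dᵢ; with 1/f = 1/dₒ + 1/dᵢ this gives W = w·(dₒ − f)/f.
W = 21.31 mm × (2230 − 52.3) / 52.3 = 21.31 × 41.6386 ≈ 887.319 mm = 887.319/304.8 ft = 2.91115 ft.

2.911 ft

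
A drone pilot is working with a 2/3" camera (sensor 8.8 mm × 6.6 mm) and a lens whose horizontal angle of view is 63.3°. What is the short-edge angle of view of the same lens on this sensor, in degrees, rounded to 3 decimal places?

49.623°

From the horizontal AOV: f = 8.8 / (2·tan(31.65°)) = 8.8 / 1.23282 ≈ 7.1381 mm.
Short-edge AOV = 2·arctan(6.6 / (2 × 7.1381)) = 2·arctan(0.46231) ≈ 49.6227°.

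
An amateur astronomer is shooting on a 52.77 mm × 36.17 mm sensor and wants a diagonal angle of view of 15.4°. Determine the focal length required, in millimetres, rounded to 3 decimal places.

236.589 mm

Sensor diagonal = √(52.77² + 36.17²) = √4092.9418 ≈ 63.9761 mm.
From α = 2·arctan(d/2f) we get f = d / (2·tan(α/2)).
With d = 63.9761 mm and α/2 = 7.7°, tan(α/2) ≈ 0.13521, so f ≈ 63.9761 / 0.27041 ≈ 236.5887 mm.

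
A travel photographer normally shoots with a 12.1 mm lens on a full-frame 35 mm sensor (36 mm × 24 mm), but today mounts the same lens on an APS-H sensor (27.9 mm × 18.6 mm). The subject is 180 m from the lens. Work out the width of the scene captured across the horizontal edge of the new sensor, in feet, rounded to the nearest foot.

The focal length stays 12.1 mm; the relevant sensor dimension is now w = 27.9 mm. Object distance dₒ = 180 m = 180000 mm.
Thin-lens field width W = w·(dₒ − f)/f = 27.9 × (180000 − 12.1)/12.1 ≈ 415013.422 mm = 415013.422/304.8 ft = 1361.59 ft.

1362 ft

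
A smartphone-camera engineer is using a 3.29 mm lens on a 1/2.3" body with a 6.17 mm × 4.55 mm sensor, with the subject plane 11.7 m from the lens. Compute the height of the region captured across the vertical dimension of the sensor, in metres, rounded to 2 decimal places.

dₒ: 11.7 m = 11700 mm.
Similar triangles through the lens centre give W/dₒ = h/dᵢ; with 1/f = 1/dₒ + 1/dᵢ this gives W = h·(dₒ − f)/f.
W = 4.55 mm × (11700 − 3.29) / 3.29 = 4.55 × 3555.2310 ≈ 16176.301 mm = 16.1763 m.

16.18 m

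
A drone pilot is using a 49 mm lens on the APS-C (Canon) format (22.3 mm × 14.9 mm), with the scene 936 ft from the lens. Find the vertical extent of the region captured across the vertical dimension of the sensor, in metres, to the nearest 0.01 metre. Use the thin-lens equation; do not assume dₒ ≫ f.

dₒ: 936 ft × 304.8 mm/ft = 285292.79 mm.
Similar triangles through the lens centre give W/dₒ = h/dᵢ; with 1/f = 1/dₒ + 1/dᵢ this gives W = h·(dₒ − f)/f.
W = 14.9 mm × (285293 − 49) / 49 = 14.9 × 5821.3019 ≈ 86737.398 mm = 86.7374 m.

86.74 m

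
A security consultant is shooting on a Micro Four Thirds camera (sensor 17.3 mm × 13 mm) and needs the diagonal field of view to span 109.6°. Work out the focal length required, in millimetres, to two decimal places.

Sensor diagonal = √(17.3² + 13²) = √468.2900 ≈ 21.6400 mm.
From α = 2·arctan(d/2f) we get f = d / (2·tan(α/2)).
With d = 21.6400 mm and α/2 = 54.8°, tan(α/2) ≈ 1.41759, so f ≈ 21.6400 / 2.83518 ≈ 7.6327 mm.

7.63 mm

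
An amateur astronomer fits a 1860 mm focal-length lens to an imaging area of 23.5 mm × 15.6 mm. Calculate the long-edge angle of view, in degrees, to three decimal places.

Angle of view α = 2·arctan(w/2f) with w = 23.5 mm and f = 1860 mm.
w/2f = 0.00632; arctan(0.00632) ≈ 0.3619°, so α ≈ 0.7239°.

0.724°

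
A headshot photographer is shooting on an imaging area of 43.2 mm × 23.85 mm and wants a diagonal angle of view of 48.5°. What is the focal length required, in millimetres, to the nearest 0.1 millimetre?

54.8 mm

Sensor diagonal = √(43.2² + 23.85²) = √2435.0625 ≈ 49.3464 mm.
From α = 2·arctan(d/2f) we get f = d / (2·tan(α/2)).
With d = 49.3464 mm and α/2 = 24.25°, tan(α/2) ≈ 0.45047, so f ≈ 49.3464 / 0.90093 ≈ 54.7724 mm.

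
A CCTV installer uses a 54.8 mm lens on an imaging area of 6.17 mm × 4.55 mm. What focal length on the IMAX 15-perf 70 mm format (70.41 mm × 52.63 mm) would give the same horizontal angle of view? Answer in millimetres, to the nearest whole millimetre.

Equal angle of view means equal width/f ratio, so f₂ = f₁ · (width₂/width₁) = 54.8 × 70.41/6.17.
f₂ = 54.8 × 11.41167 ≈ 625.359 mm.

625 mm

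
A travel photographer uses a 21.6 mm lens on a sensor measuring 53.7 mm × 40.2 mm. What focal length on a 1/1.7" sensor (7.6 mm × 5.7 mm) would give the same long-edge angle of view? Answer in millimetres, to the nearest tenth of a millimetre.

3.1 mm

Equal angle of view means equal width/f ratio, so f₂ = f₁ · (width₂/width₁) = 21.6 × 7.6/53.7.
f₂ = 21.6 × 0.14153 ≈ 3.057 mm.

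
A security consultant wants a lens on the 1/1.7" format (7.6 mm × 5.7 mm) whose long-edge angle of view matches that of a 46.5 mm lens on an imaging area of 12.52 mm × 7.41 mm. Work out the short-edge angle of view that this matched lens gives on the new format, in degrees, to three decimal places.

Equal long-edge AOV ⇒ f₂ = f₁ · 7.6/12.52 = 46.5 × 0.60703 ≈ 28.2268 mm.
Short-edge AOV on the new format = 2·arctan(5.7 / (2 × 28.2268)) = 2·arctan(0.10097) ≈ 11.5310°.

11.531°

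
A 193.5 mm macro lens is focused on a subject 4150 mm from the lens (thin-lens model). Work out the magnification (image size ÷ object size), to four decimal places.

0.0489×

Thin lens: 1/f = 1/dₒ + 1/dᵢ → 1/dᵢ = 1/193.5 − 1/4150 = 0.0049270 mm⁻¹, so dᵢ ≈ 202.9635 mm.
Magnification m = dᵢ/dₒ = 202.9635/4150 ≈ 0.04891.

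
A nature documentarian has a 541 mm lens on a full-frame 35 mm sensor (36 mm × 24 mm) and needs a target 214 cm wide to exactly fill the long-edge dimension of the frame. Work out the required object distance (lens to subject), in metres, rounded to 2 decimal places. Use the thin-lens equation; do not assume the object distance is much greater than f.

W: 214 cm = 2140 mm.
Magnification m = w/W = dᵢ/dₒ; combined with 1/f = 1/dₒ + 1/dᵢ this gives dₒ = f·(1 + W/w).
dₒ = 541 mm × (1 + 2140/36) = 541 × 60.4444 ≈ 32700.444 mm = 32.7004 m.

32.70 m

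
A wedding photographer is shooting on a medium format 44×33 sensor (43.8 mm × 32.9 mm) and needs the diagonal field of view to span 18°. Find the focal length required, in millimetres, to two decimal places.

172.93 mm

Sensor diagonal = √(43.8² + 32.9²) = √3000.8500 ≈ 54.7800 mm.
From α = 2·arctan(d/2f) we get f = d / (2·tan(α/2)).
With d = 54.7800 mm and α/2 = 9°, tan(α/2) ≈ 0.15838, so f ≈ 54.7800 / 0.31677 ≈ 172.9337 mm.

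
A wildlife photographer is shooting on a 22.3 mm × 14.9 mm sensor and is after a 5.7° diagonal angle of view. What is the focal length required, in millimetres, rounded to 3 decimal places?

269.367 mm

Sensor diagonal = √(22.3² + 14.9²) = √719.3000 ≈ 26.8198 mm.
From α = 2·arctan(d/2f) we get f = d / (2·tan(α/2)).
With d = 26.8198 mm and α/2 = 2.85°, tan(α/2) ≈ 0.04978, so f ≈ 26.8198 / 0.09957 ≈ 269.3670 mm.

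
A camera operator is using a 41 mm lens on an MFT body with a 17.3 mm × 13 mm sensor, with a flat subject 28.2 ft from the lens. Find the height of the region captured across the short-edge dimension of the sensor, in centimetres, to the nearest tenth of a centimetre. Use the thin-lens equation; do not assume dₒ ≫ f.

dₒ: 28.2 ft × 304.8 mm/ft = 8595.36 mm.
Similar triangles through the lens centre give W/dₒ = h/dᵢ; with 1/f = 1/dₒ + 1/dᵢ this gives W = h·(dₒ − f)/f.
W = 13 mm × (8595.36 − 41) / 41 = 13 × 208.6429 ≈ 2712.358 mm = 271.236 cm.

271.2 cm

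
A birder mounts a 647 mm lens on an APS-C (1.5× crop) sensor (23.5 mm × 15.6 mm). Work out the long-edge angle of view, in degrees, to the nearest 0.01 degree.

2.08°

Angle of view α = 2·arctan(w/2f) with w = 23.5 mm and f = 647 mm.
w/2f = 0.01816; arctan(0.01816) ≈ 1.0404°, so α ≈ 2.0808°.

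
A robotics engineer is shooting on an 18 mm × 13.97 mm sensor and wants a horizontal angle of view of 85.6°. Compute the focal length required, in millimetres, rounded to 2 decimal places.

9.72 mm

From α = 2·arctan(w/2f) we get f = w / (2·tan(α/2)).
With w = 18 mm and α/2 = 42.8°, tan(α/2) ≈ 0.92601, so f ≈ 18 / 1.85202 ≈ 9.7191 mm.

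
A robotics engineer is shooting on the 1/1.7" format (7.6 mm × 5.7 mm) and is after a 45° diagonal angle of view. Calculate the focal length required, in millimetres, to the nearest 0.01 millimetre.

Sensor diagonal = √(7.6² + 5.7²) = √90.2500 ≈ 9.5000 mm.
From α = 2·arctan(d/2f) we get f = d / (2·tan(α/2)).
With d = 9.5000 mm and α/2 = 22.5°, tan(α/2) ≈ 0.41421, so f ≈ 9.5000 / 0.82843 ≈ 11.4675 mm.

11.47 mm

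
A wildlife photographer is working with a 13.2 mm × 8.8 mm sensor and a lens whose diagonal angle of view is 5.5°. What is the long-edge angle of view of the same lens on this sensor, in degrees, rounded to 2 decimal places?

Sensor diagonal = √(13.2² + 8.8²) = √251.6800 ≈ 15.8644 mm.
From the diagonal AOV: f = 15.8644 / (2·tan(2.75°)) = 15.8644 / 0.09607 ≈ 165.1394 mm.
Long-edge AOV = 2·arctan(13.2 / (2 × 165.1394)) = 2·arctan(0.03997) ≈ 4.5774°.

4.58°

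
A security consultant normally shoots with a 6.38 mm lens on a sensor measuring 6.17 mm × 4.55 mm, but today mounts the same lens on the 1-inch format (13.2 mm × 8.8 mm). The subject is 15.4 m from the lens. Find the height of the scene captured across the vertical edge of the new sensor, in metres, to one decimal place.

21.2 m

The focal length stays 6.38 mm; the relevant sensor dimension is now h = 8.8 mm. Object distance dₒ = 15.4 m = 15400 mm.
Thin-lens field height W = h·(dₒ − f)/f = 8.8 × (15400 − 6.38)/6.38 ≈ 21232.579 mm = 21.2326 m.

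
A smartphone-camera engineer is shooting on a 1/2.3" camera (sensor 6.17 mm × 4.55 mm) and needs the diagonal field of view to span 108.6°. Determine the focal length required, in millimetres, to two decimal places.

Sensor diagonal = √(6.17² + 4.55²) = √58.7714 ≈ 7.6663 mm.
From α = 2·arctan(d/2f) we get f = d / (2·tan(α/2)).
With d = 7.6663 mm and α/2 = 54.3°, tan(α/2) ≈ 1.39165, so f ≈ 7.6663 / 2.78329 ≈ 2.7544 mm.

2.75 mm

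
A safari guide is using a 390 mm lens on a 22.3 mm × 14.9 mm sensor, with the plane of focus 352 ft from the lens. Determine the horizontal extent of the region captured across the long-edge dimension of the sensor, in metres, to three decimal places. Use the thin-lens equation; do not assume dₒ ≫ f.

6.112 m

dₒ: 352 ft × 304.8 mm/ft = 107289.60 mm.
Similar triangles through the lens centre give W/dₒ = w/dᵢ; with 1/f = 1/dₒ + 1/dᵢ this gives W = w·(dₒ − f)/f.
W = 22.3 mm × (107290 − 390) / 390 = 22.3 × 274.1015 ≈ 6112.464 mm = 6.11246 m.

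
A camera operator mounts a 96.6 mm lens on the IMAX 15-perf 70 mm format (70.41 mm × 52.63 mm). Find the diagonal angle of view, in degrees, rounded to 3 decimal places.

Sensor diagonal = √(70.41² + 52.63²) = √7727.4850 ≈ 87.9061 mm.
Angle of view α = 2·arctan(d/2f) with d = 87.9061 mm and f = 96.6 mm.
d/2f = 0.45500; arctan(0.45500) ≈ 24.4656°, so α ≈ 48.9311°.

48.931°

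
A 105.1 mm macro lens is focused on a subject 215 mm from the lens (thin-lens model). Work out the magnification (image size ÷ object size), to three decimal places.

0.956×

Thin lens: 1/f = 1/dₒ + 1/dᵢ → 1/dᵢ = 1/105.1 − 1/215 = 0.0048636 mm⁻¹, so dᵢ ≈ 205.6096 mm.
Magnification m = dᵢ/dₒ = 205.6096/215 ≈ 0.95632.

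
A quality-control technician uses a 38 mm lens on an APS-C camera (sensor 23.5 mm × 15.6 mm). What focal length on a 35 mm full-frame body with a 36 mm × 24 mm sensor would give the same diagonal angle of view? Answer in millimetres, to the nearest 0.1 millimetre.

58.3 mm

Sensor diagonal = √(23.5² + 15.6²) = √795.6100 ≈ 28.2066 mm.
Sensor diagonal = √(36² + 24²) = √1872.0000 ≈ 43.2666 mm.
Equal angle of view means equal diagonal/f ratio, so f₂ = f₁ · (diagonal₂/diagonal₁) = 38 × 43.2666/28.2066.
f₂ = 38 × 1.53392 ≈ 58.289 mm.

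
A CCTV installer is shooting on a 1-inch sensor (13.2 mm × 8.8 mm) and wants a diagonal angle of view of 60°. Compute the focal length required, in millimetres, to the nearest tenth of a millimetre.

13.7 mm

Sensor diagonal = √(13.2² + 8.8²) = √251.6800 ≈ 15.8644 mm.
From α = 2·arctan(d/2f) we get f = d / (2·tan(α/2)).
With d = 15.8644 mm and α/2 = 30°, tan(α/2) ≈ 0.57735, so f ≈ 15.8644 / 1.15470 ≈ 13.7390 mm.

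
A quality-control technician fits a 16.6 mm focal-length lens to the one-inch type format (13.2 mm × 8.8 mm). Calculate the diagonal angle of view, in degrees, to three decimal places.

Sensor diagonal = √(13.2² + 8.8²) = √251.6800 ≈ 15.8644 mm.
Angle of view α = 2·arctan(d/2f) with d = 15.8644 mm and f = 16.6 mm.
d/2f = 0.47784; arctan(0.47784) ≈ 25.5405°, so α ≈ 51.0811°.

51.081°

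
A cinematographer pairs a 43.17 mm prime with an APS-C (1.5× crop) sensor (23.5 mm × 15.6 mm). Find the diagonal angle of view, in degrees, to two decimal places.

Sensor diagonal = √(23.5² + 15.6²) = √795.6100 ≈ 28.2066 mm.
Angle of view α = 2·arctan(d/2f) with d = 28.2066 mm and f = 43.17 mm.
d/2f = 0.32669; arctan(0.32669) ≈ 18.0918°, so α ≈ 36.1836°.

36.18°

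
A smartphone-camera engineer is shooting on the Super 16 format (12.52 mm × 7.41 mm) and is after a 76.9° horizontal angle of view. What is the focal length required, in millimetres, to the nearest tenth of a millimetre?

7.9 mm

From α = 2·arctan(w/2f) we get f = w / (2·tan(α/2)).
With w = 12.52 mm and α/2 = 38.45°, tan(α/2) ≈ 0.79401, so f ≈ 12.52 / 1.58802 ≈ 7.8840 mm.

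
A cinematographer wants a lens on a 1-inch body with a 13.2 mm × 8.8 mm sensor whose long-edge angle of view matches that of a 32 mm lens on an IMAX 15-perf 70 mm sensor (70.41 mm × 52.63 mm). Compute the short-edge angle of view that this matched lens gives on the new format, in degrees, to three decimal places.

72.515°

Equal long-edge AOV ⇒ f₂ = f₁ · 13.2/70.41 = 32 × 0.18747 ≈ 5.9991 mm.
Short-edge AOV on the new format = 2·arctan(8.8 / (2 × 5.9991)) = 2·arctan(0.73344) ≈ 72.5154°.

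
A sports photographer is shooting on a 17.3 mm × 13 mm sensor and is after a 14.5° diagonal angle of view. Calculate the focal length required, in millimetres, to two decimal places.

85.05 mm

Sensor diagonal = √(17.3² + 13²) = √468.2900 ≈ 21.6400 mm.
From α = 2·arctan(d/2f) we get f = d / (2·tan(α/2)).
With d = 21.6400 mm and α/2 = 7.25°, tan(α/2) ≈ 0.12722, so f ≈ 21.6400 / 0.25443 ≈ 85.0522 mm.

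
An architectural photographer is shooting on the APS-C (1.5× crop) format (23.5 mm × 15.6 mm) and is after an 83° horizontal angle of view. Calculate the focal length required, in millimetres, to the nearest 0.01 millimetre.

From α = 2·arctan(w/2f) we get f = w / (2·tan(α/2)).
With w = 23.5 mm and α/2 = 41.5°, tan(α/2) ≈ 0.88473, so f ≈ 23.5 / 1.76945 ≈ 13.2810 mm.

13.28 mm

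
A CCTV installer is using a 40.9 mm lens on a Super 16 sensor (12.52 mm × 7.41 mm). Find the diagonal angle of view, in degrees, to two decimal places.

20.17°

Sensor diagonal = √(12.52² + 7.41²) = √211.6585 ≈ 14.5485 mm.
Angle of view α = 2·arctan(d/2f) with d = 14.5485 mm and f = 40.9 mm.
d/2f = 0.17785; arctan(0.17785) ≈ 10.0849°, so α ≈ 20.1697°.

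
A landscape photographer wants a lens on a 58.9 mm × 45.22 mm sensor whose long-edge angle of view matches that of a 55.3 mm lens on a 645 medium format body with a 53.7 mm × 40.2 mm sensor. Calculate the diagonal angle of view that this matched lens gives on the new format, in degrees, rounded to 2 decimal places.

62.94°

Equal long-edge AOV ⇒ f₂ = f₁ · 58.9/53.7 = 55.3 × 1.09683 ≈ 60.6549 mm.
Sensor diagonal = √(58.9² + 45.22²) = √5514.0584 ≈ 74.2567 mm.
Diagonal AOV on the new format = 2·arctan(74.2567 / (2 × 60.6549)) = 2·arctan(0.61212) ≈ 62.9436°.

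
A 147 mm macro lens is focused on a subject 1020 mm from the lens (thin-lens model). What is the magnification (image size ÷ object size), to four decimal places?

0.1684×

Thin lens: 1/f = 1/dₒ + 1/dᵢ → 1/dᵢ = 1/147 − 1/1020 = 0.0058223 mm⁻¹, so dᵢ ≈ 171.7526 mm.
Magnification m = dᵢ/dₒ = 171.7526/1020 ≈ 0.16838.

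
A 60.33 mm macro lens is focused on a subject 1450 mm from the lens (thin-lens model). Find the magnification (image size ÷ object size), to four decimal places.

Thin lens: 1/f = 1/dₒ + 1/dᵢ → 1/dᵢ = 1/60.33 − 1/1450 = 0.0158858 mm⁻¹, so dᵢ ≈ 62.9491 mm.
Magnification m = dᵢ/dₒ = 62.9491/1450 ≈ 0.04341.

0.0434×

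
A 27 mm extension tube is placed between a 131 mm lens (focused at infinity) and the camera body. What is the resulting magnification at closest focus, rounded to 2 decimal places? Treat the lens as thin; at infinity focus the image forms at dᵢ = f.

0.21×

The tube moves the image plane from f to f + e, so dᵢ = 131 + 27 = 158 mm. Focus is achieved when 1/f = 1/dₒ + 1/dᵢ, giving dₒ = 1/(1/f − 1/(f+e)).
Magnification m = dᵢ/dₒ = (f+e)·(1/f − 1/(f+e)) = e/f = 27/131 ≈ 0.2061.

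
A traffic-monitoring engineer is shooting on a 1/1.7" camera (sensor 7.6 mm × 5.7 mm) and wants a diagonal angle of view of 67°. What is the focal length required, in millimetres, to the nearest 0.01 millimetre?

Sensor diagonal = √(7.6² + 5.7²) = √90.2500 ≈ 9.5000 mm.
From α = 2·arctan(d/2f) we get f = d / (2·tan(α/2)).
With d = 9.5000 mm and α/2 = 33.5°, tan(α/2) ≈ 0.66189, so f ≈ 9.5000 / 1.32377 ≈ 7.1765 mm.

7.18 mm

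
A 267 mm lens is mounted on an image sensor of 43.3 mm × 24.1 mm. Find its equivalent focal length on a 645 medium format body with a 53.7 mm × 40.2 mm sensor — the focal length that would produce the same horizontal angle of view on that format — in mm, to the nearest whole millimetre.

Equal angle of view means equal width/f ratio, so f₂ = f₁ · (width₂/width₁) = 267 × 53.7/43.3.
f₂ = 267 × 1.24018 ≈ 331.129 mm.

331 mm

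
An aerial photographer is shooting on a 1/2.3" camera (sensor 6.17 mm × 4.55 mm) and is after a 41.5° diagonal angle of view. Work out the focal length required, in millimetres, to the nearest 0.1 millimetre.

Sensor diagonal = √(6.17² + 4.55²) = √58.7714 ≈ 7.6663 mm.
From α = 2·arctan(d/2f) we get f = d / (2·tan(α/2)).
With d = 7.6663 mm and α/2 = 20.75°, tan(α/2) ≈ 0.37887, so f ≈ 7.6663 / 0.75773 ≈ 10.1174 mm.

10.1 mm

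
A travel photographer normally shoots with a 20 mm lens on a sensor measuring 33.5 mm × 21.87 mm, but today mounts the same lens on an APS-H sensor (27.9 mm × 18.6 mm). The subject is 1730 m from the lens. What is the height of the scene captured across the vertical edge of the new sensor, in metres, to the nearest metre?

The focal length stays 20 mm; the relevant sensor dimension is now h = 18.6 mm. Object distance dₒ = 1730 m = 1.73e+06 mm.
Thin-lens field height W = h·(dₒ − f)/f = 18.6 × (1.73e+06 − 20)/20 ≈ 1608881.400 mm = 1608.88 m.

1609 m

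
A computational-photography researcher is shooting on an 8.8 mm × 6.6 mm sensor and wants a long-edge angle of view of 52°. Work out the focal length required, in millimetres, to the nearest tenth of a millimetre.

9.0 mm

From α = 2·arctan(w/2f) we get f = w / (2·tan(α/2)).
With w = 8.8 mm and α/2 = 26°, tan(α/2) ≈ 0.48773, so f ≈ 8.8 / 0.97547 ≈ 9.0213 mm.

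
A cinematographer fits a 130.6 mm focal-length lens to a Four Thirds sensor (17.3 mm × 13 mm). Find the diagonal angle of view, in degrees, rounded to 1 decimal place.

9.5°

Sensor diagonal = √(17.3² + 13²) = √468.2900 ≈ 21.6400 mm.
Angle of view α = 2·arctan(d/2f) with d = 21.6400 mm and f = 130.6 mm.
d/2f = 0.08285; arctan(0.08285) ≈ 4.7360°, so α ≈ 9.4721°.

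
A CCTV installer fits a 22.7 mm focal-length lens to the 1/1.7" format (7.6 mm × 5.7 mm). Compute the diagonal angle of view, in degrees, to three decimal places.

23.637°

Sensor diagonal = √(7.6² + 5.7²) = √90.2500 ≈ 9.5000 mm.
Angle of view α = 2·arctan(d/2f) with d = 9.5000 mm and f = 22.7 mm.
d/2f = 0.20925; arctan(0.20925) ≈ 11.8187°, so α ≈ 23.6374°.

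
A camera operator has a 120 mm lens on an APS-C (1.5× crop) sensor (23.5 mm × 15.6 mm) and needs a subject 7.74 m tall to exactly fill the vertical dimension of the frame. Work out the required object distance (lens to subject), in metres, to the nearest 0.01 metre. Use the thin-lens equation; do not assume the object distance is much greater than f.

59.66 m

W: 7.74 m = 7740 mm.
Magnification m = h/W = dᵢ/dₒ; combined with 1/f = 1/dₒ + 1/dᵢ this gives dₒ = f·(1 + W/h).
dₒ = 120 mm × (1 + 7740/15.6) = 120 × 497.1538 ≈ 59658.462 mm = 59.6585 m.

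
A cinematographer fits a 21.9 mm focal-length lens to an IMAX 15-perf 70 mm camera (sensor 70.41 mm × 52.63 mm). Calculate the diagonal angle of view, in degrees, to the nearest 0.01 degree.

127.03°

Sensor diagonal = √(70.41² + 52.63²) = √7727.4850 ≈ 87.9061 mm.
Angle of view α = 2·arctan(d/2f) with d = 87.9061 mm and f = 21.9 mm.
d/2f = 2.00699; arctan(2.00699) ≈ 63.5148°, so α ≈ 127.0296°.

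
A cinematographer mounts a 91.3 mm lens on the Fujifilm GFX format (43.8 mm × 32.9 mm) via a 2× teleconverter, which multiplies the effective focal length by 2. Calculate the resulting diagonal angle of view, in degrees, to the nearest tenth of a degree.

17.1°

Effective focal length f = 91.3 × 2 = 182.6 mm.
Sensor diagonal = √(43.8² + 32.9²) = √3000.8500 ≈ 54.7800 mm.
α = 2·arctan(54.780 / (2 × 182.6)) = 2·arctan(0.15000) ≈ 17.0615°.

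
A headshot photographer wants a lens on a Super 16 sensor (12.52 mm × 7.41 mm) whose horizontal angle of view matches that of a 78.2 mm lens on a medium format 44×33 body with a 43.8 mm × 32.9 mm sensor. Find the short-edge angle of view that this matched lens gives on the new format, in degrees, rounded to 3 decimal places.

18.822°

Equal horizontal AOV ⇒ f₂ = f₁ · 12.52/43.8 = 78.2 × 0.28584 ≈ 22.3531 mm.
Short-edge AOV on the new format = 2·arctan(7.41 / (2 × 22.3531)) = 2·arctan(0.16575) ≈ 18.8223°.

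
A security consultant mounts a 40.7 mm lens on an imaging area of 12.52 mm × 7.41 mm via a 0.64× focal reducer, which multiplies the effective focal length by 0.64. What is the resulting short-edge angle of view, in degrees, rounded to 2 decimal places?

Effective focal length f = 40.7 × 0.64 = 26.048 mm.
α = 2·arctan(7.41 / (2 × 26.048)) = 2·arctan(0.14224) ≈ 16.1906°.

16.19°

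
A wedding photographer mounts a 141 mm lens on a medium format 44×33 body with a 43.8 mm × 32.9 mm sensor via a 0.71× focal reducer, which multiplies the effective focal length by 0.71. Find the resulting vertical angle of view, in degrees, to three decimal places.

Effective focal length f = 141 × 0.71 = 100.11 mm.
α = 2·arctan(32.9 / (2 × 100.11)) = 2·arctan(0.16432) ≈ 18.6628°.

18.663°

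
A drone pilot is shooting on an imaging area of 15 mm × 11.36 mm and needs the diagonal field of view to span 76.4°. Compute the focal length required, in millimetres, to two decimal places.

Sensor diagonal = √(15² + 11.36²) = √354.0496 ≈ 18.8162 mm.
From α = 2·arctan(d/2f) we get f = d / (2·tan(α/2)).
With d = 18.8162 mm and α/2 = 38.2°, tan(α/2) ≈ 0.78692, so f ≈ 18.8162 / 1.57384 ≈ 11.9556 mm.

11.96 mm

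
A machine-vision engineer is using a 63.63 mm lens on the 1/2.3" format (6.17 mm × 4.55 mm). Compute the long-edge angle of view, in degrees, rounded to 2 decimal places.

5.55°

Angle of view α = 2·arctan(w/2f) with w = 6.17 mm and f = 63.63 mm.
w/2f = 0.04848; arctan(0.04848) ≈ 2.7757°, so α ≈ 5.5514°.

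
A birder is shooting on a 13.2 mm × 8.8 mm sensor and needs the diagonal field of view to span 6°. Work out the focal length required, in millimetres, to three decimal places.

151.356 mm

Sensor diagonal = √(13.2² + 8.8²) = √251.6800 ≈ 15.8644 mm.
From α = 2·arctan(d/2f) we get f = d / (2·tan(α/2)).
With d = 15.8644 mm and α/2 = 3°, tan(α/2) ≈ 0.05241, so f ≈ 15.8644 / 0.10482 ≈ 151.3556 mm.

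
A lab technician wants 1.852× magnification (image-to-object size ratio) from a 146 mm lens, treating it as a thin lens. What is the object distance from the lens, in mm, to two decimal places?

With m = dᵢ/dₒ and 1/f = 1/dₒ + 1/dᵢ, substituting dᵢ = m·dₒ gives 1/f = (1 + 1/m)/dₒ, hence dₒ = f·(1 + 1/m).
dₒ = 146 × (1 + 1/1.852) = 146 × 1.53996 ≈ 224.834 mm.

224.83 mm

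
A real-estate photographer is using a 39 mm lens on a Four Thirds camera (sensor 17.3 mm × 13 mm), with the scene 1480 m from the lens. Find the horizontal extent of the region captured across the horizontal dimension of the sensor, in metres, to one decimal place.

656.5 m

dₒ: 1480 m = 1.48e+06 mm.
Similar triangles through the lens centre give W/dₒ = w/dᵢ; with 1/f = 1/dₒ + 1/dᵢ this gives W = w·(dₒ − f)/f.
W = 17.3 mm × (1.48e+06 − 39) / 39 = 17.3 × 37947.7179 ≈ 656495.521 mm = 656.496 m.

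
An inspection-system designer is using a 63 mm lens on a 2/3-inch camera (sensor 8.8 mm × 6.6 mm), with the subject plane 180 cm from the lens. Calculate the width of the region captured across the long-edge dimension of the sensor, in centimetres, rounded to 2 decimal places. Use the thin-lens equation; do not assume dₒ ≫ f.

dₒ: 180 cm = 1800 mm.
Similar triangles through the lens centre give W/dₒ = w/dᵢ; with 1/f = 1/dₒ + 1/dᵢ this gives W = w·(dₒ − f)/f.
W = 8.8 mm × (1800 − 63) / 63 = 8.8 × 27.5714 ≈ 242.629 mm = 24.2629 cm.

24.26 cm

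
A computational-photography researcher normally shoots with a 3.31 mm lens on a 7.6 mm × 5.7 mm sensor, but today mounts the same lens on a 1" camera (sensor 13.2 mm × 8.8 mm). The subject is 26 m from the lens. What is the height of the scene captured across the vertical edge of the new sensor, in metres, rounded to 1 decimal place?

69.1 m

The focal length stays 3.31 mm; the relevant sensor dimension is now h = 8.8 mm. Object distance dₒ = 26 m = 26000 mm.
Thin-lens field height W = h·(dₒ − f)/f = 8.8 × (26000 − 3.31)/3.31 ≈ 69115.067 mm = 69.1151 m.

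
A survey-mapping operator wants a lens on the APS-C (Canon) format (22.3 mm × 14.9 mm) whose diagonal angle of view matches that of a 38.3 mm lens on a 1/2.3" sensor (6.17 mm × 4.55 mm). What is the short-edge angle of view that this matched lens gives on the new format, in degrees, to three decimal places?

Sensor diagonal = √(6.17² + 4.55²) = √58.7714 ≈ 7.6663 mm.
Sensor diagonal = √(22.3² + 14.9²) = √719.3000 ≈ 26.8198 mm.
Equal diagonal AOV ⇒ f₂ = f₁ · 26.8198/7.6663 = 38.3 × 3.49842 ≈ 133.9895 mm.
Short-edge AOV on the new format = 2·arctan(14.9 / (2 × 133.9895)) = 2·arctan(0.05560) ≈ 6.3649°.

6.365°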